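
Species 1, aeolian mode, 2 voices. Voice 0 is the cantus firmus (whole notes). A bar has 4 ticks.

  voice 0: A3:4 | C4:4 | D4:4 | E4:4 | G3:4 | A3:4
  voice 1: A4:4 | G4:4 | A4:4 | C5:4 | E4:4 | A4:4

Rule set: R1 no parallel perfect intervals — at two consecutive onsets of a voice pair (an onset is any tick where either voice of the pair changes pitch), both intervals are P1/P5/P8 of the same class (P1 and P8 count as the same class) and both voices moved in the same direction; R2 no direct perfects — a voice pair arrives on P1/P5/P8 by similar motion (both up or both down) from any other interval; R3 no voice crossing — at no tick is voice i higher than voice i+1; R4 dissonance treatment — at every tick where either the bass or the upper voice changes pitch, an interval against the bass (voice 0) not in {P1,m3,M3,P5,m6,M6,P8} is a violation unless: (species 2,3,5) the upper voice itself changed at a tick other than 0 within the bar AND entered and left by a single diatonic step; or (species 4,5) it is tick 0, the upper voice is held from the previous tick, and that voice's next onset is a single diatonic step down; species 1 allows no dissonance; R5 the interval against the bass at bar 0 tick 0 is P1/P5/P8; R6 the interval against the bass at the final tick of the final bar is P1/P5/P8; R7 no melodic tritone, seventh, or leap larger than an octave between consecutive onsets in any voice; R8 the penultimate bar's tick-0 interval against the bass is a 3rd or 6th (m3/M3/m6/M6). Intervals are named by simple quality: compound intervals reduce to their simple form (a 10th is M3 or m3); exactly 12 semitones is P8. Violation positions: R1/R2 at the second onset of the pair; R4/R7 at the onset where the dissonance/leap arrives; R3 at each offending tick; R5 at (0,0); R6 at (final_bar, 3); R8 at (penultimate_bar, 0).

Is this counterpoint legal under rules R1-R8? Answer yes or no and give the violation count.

bar 0: v0=A3 v1=A4 (P8)
bar 1: v0=C4 v1=G4 (P5)
bar 2: v0=D4 v1=A4 (P5)
bar 3: v0=E4 v1=C5 (m6)
bar 4: v0=G3 v1=E4 (M6)
bar 5: v0=A3 v1=A4 (P8)
  R1 @ bar2.0: C4/G4 P5 -> D4/A4 P5 similar
  R2 @ bar5.0: G3/E4 M6 -> A3/A4 P8 similar

No (2 violations)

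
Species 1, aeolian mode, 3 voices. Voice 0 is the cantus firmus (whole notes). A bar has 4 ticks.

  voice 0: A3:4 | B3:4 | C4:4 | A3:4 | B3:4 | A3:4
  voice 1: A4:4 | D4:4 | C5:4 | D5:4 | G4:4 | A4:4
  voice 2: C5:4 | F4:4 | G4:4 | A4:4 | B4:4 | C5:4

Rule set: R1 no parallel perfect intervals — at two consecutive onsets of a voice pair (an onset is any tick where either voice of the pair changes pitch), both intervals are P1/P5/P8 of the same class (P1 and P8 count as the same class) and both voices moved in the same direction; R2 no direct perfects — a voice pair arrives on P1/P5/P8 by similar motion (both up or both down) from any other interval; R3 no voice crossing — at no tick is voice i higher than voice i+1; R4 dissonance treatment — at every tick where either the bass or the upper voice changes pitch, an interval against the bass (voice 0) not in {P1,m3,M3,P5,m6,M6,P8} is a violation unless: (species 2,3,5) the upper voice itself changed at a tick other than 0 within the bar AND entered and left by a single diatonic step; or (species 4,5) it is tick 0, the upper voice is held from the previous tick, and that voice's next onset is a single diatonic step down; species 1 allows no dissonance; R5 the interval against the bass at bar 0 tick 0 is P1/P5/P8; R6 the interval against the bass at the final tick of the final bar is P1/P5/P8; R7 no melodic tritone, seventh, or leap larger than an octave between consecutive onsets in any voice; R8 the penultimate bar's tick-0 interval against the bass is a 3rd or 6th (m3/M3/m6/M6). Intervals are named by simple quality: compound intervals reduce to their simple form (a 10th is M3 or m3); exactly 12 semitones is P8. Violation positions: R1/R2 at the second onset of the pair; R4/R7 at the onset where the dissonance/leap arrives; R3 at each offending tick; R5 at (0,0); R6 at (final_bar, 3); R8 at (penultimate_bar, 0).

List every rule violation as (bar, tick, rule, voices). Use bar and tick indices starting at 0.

bar 0: v0=A3 v1=A4 v2=C5 downbeat m3
bar 1: v0=B3 v1=D4 v2=F4 downbeat TT
bar 2: v0=C4 v1=C5 v2=G4 downbeat P5
bar 3: v0=A3 v1=D5 v2=A4 downbeat P8
bar 4: v0=B3 v1=G4 v2=B4 downbeat P8
bar 5: v0=A3 v1=A4 v2=C5 downbeat m3
  -> R5 @ bar 0 tick 0 v(0, 2): opens on m3
  -> R4 @ bar 1 tick 0 v(0, 2): B3/F4 TT untreated
  -> R2 @ bar 2 tick 0 v(0, 1): B3/D4 m3 -> C4/C5 P8 similar
  -> R2 @ bar 2 tick 0 v(0, 2): B3/F4 TT -> C4/G4 P5 similar
  -> R3 @ bar 2 tick 0 v(1, 2): C5 above G4
  -> R7 @ bar 2 tick 0 v(1,): D4->C5 leap 10st
  -> R3 @ bar 2 tick 1 v(1, 2): C5 above G4
  -> R3 @ bar 2 tick 2 v(1, 2): C5 above G4
  -> R3 @ bar 2 tick 3 v(1, 2): C5 above G4
  -> R3 @ bar 3 tick 0 v(1, 2): D5 above A4
  -> R4 @ bar 3 tick 0 v(0, 1): A3/D5 P4 untreated
  -> R3 @ bar 3 tick 1 v(1, 2): D5 above A4
  -> R3 @ bar 3 tick 2 v(1, 2): D5 above A4
  -> R3 @ bar 3 tick 3 v(1, 2): D5 above A4
  -> R1 @ bar 4 tick 0 v(0, 2): A3/A4 P8 -> B3/B4 P8 similar
  -> R8 @ bar 4 tick 0 v(0, 2): penult P8 not 3rd/6th
  -> R6 @ bar 5 tick 3 v(0, 2): closes on m3

(0, 0, R5, (0, 2))
(1, 0, R4, (0, 2))
(2, 0, R2, (0, 1))
(2, 0, R2, (0, 2))
(2, 0, R3, (1, 2))
(2, 0, R7, (1,))
(2, 1, R3, (1, 2))
(2, 2, R3, (1, 2))
(2, 3, R3, (1, 2))
(3, 0, R3, (1, 2))
(3, 0, R4, (0, 1))
(3, 1, R3, (1, 2))
(3, 2, R3, (1, 2))
(3, 3, R3, (1, 2))
(4, 0, R1, (0, 2))
(4, 0, R8, (0, 2))
(5, 3, R6, (0, 2))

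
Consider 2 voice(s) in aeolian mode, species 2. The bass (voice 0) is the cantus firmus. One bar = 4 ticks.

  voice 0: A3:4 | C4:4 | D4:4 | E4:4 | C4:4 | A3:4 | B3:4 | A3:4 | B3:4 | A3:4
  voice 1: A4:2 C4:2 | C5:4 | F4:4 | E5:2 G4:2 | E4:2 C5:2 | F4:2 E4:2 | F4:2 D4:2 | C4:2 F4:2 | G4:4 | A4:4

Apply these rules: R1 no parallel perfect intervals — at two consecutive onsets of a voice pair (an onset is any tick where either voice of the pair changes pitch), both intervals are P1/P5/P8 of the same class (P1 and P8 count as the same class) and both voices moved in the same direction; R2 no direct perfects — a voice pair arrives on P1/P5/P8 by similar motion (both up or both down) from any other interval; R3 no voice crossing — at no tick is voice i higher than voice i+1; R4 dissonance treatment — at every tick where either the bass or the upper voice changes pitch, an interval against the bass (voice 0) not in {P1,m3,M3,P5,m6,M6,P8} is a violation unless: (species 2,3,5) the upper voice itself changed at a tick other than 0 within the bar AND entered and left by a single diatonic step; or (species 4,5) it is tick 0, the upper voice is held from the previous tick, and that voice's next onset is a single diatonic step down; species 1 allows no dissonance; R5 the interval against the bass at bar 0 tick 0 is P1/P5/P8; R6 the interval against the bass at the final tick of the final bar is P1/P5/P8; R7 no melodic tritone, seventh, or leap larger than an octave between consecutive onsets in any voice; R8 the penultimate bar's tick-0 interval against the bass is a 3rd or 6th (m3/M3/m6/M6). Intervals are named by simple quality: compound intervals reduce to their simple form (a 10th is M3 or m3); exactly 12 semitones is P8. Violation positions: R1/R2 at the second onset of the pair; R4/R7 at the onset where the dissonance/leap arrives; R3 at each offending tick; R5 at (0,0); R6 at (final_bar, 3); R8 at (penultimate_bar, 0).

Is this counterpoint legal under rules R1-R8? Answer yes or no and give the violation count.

No (4 violations)

bar 0: v0=A3 v1=A4 (P8)
bar 1: v0=C4 v1=C5 (P8)
bar 2: v0=D4 v1=F4 (m3)
bar 3: v0=E4 v1=E5 (P8)
bar 4: v0=C4 v1=E4 (M3)
bar 5: v0=A3 v1=F4 (m6)
bar 6: v0=B3 v1=F4 (TT)
bar 7: v0=A3 v1=C4 (m3)
bar 8: v0=B3 v1=G4 (m6)
bar 9: v0=A3 v1=A4 (P8)
  R2 @ bar1.0: A3/C4 m3 -> C4/C5 P8 similar
  R2 @ bar3.0: D4/F4 m3 -> E4/E5 P8 similar
  R7 @ bar3.0: F4->E5 leap 11st
  R4 @ bar6.0: B3/F4 TT untreated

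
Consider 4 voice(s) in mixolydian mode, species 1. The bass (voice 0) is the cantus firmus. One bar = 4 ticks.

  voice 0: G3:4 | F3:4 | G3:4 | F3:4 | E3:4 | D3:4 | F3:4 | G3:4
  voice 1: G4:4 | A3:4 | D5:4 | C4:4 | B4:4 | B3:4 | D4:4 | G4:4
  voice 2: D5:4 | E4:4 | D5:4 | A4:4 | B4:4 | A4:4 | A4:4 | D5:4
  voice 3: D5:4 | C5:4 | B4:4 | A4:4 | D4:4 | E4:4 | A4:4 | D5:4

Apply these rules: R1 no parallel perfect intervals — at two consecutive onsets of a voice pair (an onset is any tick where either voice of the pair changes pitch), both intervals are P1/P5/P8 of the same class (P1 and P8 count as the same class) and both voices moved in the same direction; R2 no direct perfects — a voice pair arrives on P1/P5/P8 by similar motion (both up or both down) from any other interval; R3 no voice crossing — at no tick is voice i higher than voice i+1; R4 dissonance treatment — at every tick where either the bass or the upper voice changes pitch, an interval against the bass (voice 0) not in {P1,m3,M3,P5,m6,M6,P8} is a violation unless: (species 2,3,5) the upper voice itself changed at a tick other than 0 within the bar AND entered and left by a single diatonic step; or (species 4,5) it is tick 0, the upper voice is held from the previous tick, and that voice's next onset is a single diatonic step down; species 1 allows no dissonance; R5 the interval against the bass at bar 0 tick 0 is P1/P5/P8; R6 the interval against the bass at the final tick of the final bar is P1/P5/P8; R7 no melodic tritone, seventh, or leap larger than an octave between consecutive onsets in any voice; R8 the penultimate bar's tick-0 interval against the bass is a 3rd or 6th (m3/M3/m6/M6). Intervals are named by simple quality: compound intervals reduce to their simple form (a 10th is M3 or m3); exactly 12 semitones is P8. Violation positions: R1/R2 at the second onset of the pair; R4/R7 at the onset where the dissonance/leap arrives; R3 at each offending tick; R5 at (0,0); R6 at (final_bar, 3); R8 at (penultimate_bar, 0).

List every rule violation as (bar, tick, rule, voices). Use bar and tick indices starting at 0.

bar 0: v0=G3 v1=G4 v2=D5 v3=D5 downbeat P5
bar 1: v0=F3 v1=A3 v2=E4 v3=C5 downbeat P5
bar 2: v0=G3 v1=D5 v2=D5 v3=B4 downbeat M3
bar 3: v0=F3 v1=C4 v2=A4 v3=A4 downbeat M3
bar 4: v0=E3 v1=B4 v2=B4 v3=D4 downbeat m7
bar 5: v0=D3 v1=B3 v2=A4 v3=E4 downbeat M2
bar 6: v0=F3 v1=D4 v2=A4 v3=A4 downbeat M3
bar 7: v0=G3 v1=G4 v2=D5 v3=D5 downbeat P5
  -> R1 @ bar 1 tick 0 v(0, 3): G3/D5 P5 -> F3/C5 P5 similar
  -> R1 @ bar 1 tick 0 v(1, 2): G4/D5 P5 -> A3/E4 P5 similar
  -> R4 @ bar 1 tick 0 v(0, 2): F3/E4 M7 untreated
  -> R7 @ bar 1 tick 0 v(1,): G4->A3 leap 10st
  -> R7 @ bar 1 tick 0 v(2,): D5->E4 leap 10st
  -> R2 @ bar 2 tick 0 v(0, 1): F3/A3 M3 -> G3/D5 P5 similar
  -> R2 @ bar 2 tick 0 v(0, 2): F3/E4 M7 -> G3/D5 P5 similar
  -> R2 @ bar 2 tick 0 v(1, 2): A3/E4 P5 -> D5/D5 P1 similar
  -> R3 @ bar 2 tick 0 v(2, 3): D5 above B4
  -> R7 @ bar 2 tick 0 v(1,): A3->D5 leap 17st
  -> R7 @ bar 2 tick 0 v(2,): E4->D5 leap 10st
  -> R3 @ bar 2 tick 1 v(2, 3): D5 above B4
  -> R3 @ bar 2 tick 2 v(2, 3): D5 above B4
  -> R3 @ bar 2 tick 3 v(2, 3): D5 above B4
  -> R1 @ bar 3 tick 0 v(0, 1): G3/D5 P5 -> F3/C4 P5 similar
  -> R2 @ bar 3 tick 0 v(2, 3): D5/B4 m3 -> A4/A4 P1 similar
  -> R7 @ bar 3 tick 0 v(1,): D5->C4 leap 14st
  -> R2 @ bar 4 tick 0 v(1, 2): C4/A4 M6 -> B4/B4 P1 similar
  -> R3 @ bar 4 tick 0 v(2, 3): B4 above D4
  -> R4 @ bar 4 tick 0 v(0, 3): E3/D4 m7 untreated
  -> R7 @ bar 4 tick 0 v(1,): C4->B4 leap 11st
  -> R3 @ bar 4 tick 1 v(2, 3): B4 above D4
  -> R3 @ bar 4 tick 2 v(2, 3): B4 above D4
  -> R3 @ bar 4 tick 3 v(2, 3): B4 above D4
  -> R1 @ bar 5 tick 0 v(0, 2): E3/B4 P5 -> D3/A4 P5 similar
  -> R3 @ bar 5 tick 0 v(2, 3): A4 above E4
  -> R4 @ bar 5 tick 0 v(0, 3): D3/E4 M2 untreated
  -> R3 @ bar 5 tick 1 v(2, 3): A4 above E4
  -> R3 @ bar 5 tick 2 v(2, 3): A4 above E4
  -> R3 @ bar 5 tick 3 v(2, 3): A4 above E4
  -> R2 @ bar 6 tick 0 v(1, 3): B3/E4 P4 -> D4/A4 P5 similar
  -> R1 @ bar 7 tick 0 v(1, 2): D4/A4 P5 -> G4/D5 P5 similar
  -> R1 @ bar 7 tick 0 v(1, 3): D4/A4 P5 -> G4/D5 P5 similar
  -> R1 @ bar 7 tick 0 v(2, 3): A4/A4 P1 -> D5/D5 P1 similar
  -> R2 @ bar 7 tick 0 v(0, 1): F3/D4 M6 -> G3/G4 P8 similar
  -> R2 @ bar 7 tick 0 v(0, 2): F3/A4 M3 -> G3/D5 P5 similar
  -> R2 @ bar 7 tick 0 v(0, 3): F3/A4 M3 -> G3/D5 P5 similar

(1, 0, R1, (0, 3))
(1, 0, R1, (1, 2))
(1, 0, R4, (0, 2))
(1, 0, R7, (1,))
(1, 0, R7, (2,))
(2, 0, R2, (0, 1))
(2, 0, R2, (0, 2))
(2, 0, R2, (1, 2))
(2, 0, R3, (2, 3))
(2, 0, R7, (1,))
(2, 0, R7, (2,))
(2, 1, R3, (2, 3))
(2, 2, R3, (2, 3))
(2, 3, R3, (2, 3))
(3, 0, R1, (0, 1))
(3, 0, R2, (2, 3))
(3, 0, R7, (1,))
(4, 0, R2, (1, 2))
(4, 0, R3, (2, 3))
(4, 0, R4, (0, 3))
(4, 0, R7, (1,))
(4, 1, R3, (2, 3))
(4, 2, R3, (2, 3))
(4, 3, R3, (2, 3))
(5, 0, R1, (0, 2))
(5, 0, R3, (2, 3))
(5, 0, R4, (0, 3))
(5, 1, R3, (2, 3))
(5, 2, R3, (2, 3))
(5, 3, R3, (2, 3))
(6, 0, R2, (1, 3))
(7, 0, R1, (1, 2))
(7, 0, R1, (1, 3))
(7, 0, R1, (2, 3))
(7, 0, R2, (0, 1))
(7, 0, R2, (0, 2))
(7, 0, R2, (0, 3))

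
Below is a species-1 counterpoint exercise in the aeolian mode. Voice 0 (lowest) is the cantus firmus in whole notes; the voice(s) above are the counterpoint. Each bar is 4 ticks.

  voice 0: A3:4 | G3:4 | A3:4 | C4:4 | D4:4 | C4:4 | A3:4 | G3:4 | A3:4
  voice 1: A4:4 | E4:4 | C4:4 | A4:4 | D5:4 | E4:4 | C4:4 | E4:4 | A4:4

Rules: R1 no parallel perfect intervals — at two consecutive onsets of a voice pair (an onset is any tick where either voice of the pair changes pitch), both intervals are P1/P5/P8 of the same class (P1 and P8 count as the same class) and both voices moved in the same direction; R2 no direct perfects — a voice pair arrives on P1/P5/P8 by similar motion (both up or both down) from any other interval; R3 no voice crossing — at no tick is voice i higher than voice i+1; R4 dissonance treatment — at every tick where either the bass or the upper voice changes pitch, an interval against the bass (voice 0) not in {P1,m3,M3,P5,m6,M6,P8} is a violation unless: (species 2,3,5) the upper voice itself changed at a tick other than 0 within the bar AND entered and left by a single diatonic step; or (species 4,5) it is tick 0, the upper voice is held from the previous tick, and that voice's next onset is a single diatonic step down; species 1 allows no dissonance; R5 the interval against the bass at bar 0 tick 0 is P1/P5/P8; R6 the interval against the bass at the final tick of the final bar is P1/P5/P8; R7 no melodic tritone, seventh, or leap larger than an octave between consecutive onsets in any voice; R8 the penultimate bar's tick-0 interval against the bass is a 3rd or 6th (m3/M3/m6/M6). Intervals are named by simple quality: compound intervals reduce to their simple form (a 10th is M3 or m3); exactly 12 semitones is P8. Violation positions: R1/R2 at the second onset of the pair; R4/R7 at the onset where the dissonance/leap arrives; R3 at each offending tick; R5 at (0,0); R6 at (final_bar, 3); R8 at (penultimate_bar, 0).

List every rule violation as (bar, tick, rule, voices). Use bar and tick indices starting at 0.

bar 0: v0=A3 v1=A4 downbeat P8
bar 1: v0=G3 v1=E4 downbeat M6
bar 2: v0=A3 v1=C4 downbeat m3
bar 3: v0=C4 v1=A4 downbeat M6
bar 4: v0=D4 v1=D5 downbeat P8
bar 5: v0=C4 v1=E4 downbeat M3
bar 6: v0=A3 v1=C4 downbeat m3
bar 7: v0=G3 v1=E4 downbeat M6
bar 8: v0=A3 v1=A4 downbeat P8
  -> R2 @ bar 4 tick 0 v(0, 1): C4/A4 M6 -> D4/D5 P8 similar
  -> R7 @ bar 5 tick 0 v(1,): D5->E4 leap 10st
  -> R2 @ bar 8 tick 0 v(0, 1): G3/E4 M6 -> A3/A4 P8 similar

(4, 0, R2, (0, 1))
(5, 0, R7, (1,))
(8, 0, R2, (0, 1))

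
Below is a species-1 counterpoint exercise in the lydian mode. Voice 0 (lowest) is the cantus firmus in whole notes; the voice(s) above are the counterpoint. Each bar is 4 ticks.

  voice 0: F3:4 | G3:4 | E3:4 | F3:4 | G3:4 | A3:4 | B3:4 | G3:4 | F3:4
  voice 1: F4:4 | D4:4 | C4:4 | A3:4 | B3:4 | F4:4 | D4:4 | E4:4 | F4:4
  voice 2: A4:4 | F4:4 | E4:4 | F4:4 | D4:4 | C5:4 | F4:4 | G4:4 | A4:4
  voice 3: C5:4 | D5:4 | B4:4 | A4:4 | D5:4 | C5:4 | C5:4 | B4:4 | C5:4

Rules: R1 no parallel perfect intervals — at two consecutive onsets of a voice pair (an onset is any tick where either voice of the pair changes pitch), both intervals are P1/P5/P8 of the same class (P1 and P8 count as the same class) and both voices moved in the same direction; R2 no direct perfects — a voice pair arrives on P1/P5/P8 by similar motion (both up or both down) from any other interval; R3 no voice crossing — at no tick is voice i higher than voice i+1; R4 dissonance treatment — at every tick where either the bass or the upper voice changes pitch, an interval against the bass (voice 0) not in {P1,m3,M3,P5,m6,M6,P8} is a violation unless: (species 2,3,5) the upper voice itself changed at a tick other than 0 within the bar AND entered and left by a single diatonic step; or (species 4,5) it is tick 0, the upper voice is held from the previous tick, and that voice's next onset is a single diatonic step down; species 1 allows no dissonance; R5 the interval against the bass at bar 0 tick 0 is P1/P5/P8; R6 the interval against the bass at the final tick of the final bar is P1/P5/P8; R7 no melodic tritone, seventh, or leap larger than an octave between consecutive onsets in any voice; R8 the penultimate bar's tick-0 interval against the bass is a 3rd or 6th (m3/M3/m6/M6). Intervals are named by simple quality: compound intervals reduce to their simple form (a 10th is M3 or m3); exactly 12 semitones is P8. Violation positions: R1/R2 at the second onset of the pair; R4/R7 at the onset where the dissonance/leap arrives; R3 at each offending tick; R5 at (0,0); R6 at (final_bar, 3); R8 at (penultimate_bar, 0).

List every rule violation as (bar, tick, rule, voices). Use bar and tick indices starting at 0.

bar 0: v0=F3 v1=F4 v2=A4 v3=C5 downbeat P5
bar 1: v0=G3 v1=D4 v2=F4 v3=D5 downbeat P5
bar 2: v0=E3 v1=C4 v2=E4 v3=B4 downbeat P5
bar 3: v0=F3 v1=A3 v2=F4 v3=A4 downbeat M3
bar 4: v0=G3 v1=B3 v2=D4 v3=D5 downbeat P5
bar 5: v0=A3 v1=F4 v2=C5 v3=C5 downbeat m3
bar 6: v0=B3 v1=D4 v2=F4 v3=C5 downbeat m2
bar 7: v0=G3 v1=E4 v2=G4 v3=B4 downbeat M3
bar 8: v0=F3 v1=F4 v2=A4 v3=C5 downbeat P5
  -> R5 @ bar 0 tick 0 v(0, 2): opens on M3
  -> R1 @ bar 1 tick 0 v(0, 3): F3/C5 P5 -> G3/D5 P5 similar
  -> R4 @ bar 1 tick 0 v(0, 2): G3/F4 m7 untreated
  -> R1 @ bar 2 tick 0 v(0, 3): G3/D5 P5 -> E3/B4 P5 similar
  -> R2 @ bar 2 tick 0 v(0, 2): G3/F4 m7 -> E3/E4 P8 similar
  -> R2 @ bar 2 tick 0 v(2, 3): F4/D5 M6 -> E4/B4 P5 similar
  -> R1 @ bar 3 tick 0 v(0, 2): E3/E4 P8 -> F3/F4 P8 similar
  -> R2 @ bar 3 tick 0 v(1, 3): C4/B4 M7 -> A3/A4 P8 similar
  -> R2 @ bar 4 tick 0 v(0, 3): F3/A4 M3 -> G3/D5 P5 similar
  -> R2 @ bar 5 tick 0 v(1, 2): B3/D4 m3 -> F4/C5 P5 similar
  -> R7 @ bar 5 tick 0 v(1,): B3->F4 leap 6st
  -> R7 @ bar 5 tick 0 v(2,): D4->C5 leap 10st
  -> R4 @ bar 6 tick 0 v(0, 2): B3/F4 TT untreated
  -> R4 @ bar 6 tick 0 v(0, 3): B3/C5 m2 untreated
  -> R8 @ bar 7 tick 0 v(0, 2): penult P8 not 3rd/6th
  -> R1 @ bar 8 tick 0 v(1, 3): E4/B4 P5 -> F4/C5 P5 similar
  -> R6 @ bar 8 tick 3 v(0, 2): closes on M3

(0, 0, R5, (0, 2))
(1, 0, R1, (0, 3))
(1, 0, R4, (0, 2))
(2, 0, R1, (0, 3))
(2, 0, R2, (0, 2))
(2, 0, R2, (2, 3))
(3, 0, R1, (0, 2))
(3, 0, R2, (1, 3))
(4, 0, R2, (0, 3))
(5, 0, R2, (1, 2))
(5, 0, R7, (1,))
(5, 0, R7, (2,))
(6, 0, R4, (0, 2))
(6, 0, R4, (0, 3))
(7, 0, R8, (0, 2))
(8, 0, R1, (1, 3))
(8, 3, R6, (0, 2))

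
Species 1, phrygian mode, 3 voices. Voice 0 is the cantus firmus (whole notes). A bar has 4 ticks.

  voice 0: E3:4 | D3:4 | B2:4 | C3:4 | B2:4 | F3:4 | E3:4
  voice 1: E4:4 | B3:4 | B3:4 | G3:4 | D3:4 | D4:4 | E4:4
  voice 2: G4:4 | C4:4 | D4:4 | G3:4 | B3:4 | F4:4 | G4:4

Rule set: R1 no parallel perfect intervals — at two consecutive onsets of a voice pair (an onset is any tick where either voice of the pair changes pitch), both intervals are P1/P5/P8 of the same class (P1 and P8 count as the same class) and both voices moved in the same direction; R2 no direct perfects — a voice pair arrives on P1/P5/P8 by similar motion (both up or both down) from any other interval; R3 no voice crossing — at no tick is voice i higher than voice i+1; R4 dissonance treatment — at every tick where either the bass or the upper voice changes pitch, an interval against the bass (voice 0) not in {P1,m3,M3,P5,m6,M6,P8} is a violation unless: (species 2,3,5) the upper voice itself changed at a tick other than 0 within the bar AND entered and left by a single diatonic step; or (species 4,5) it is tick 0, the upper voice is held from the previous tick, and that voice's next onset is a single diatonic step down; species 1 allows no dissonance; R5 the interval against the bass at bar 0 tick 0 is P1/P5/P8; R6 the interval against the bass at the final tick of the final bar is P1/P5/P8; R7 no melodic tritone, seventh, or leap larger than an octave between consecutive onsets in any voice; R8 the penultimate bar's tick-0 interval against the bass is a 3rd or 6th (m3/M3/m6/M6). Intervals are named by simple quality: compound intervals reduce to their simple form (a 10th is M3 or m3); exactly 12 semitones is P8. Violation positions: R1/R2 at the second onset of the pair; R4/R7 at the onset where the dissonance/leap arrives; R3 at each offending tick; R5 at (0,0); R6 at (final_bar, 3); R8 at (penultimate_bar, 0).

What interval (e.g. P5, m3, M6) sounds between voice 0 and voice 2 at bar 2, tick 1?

m3

voice 0=B2 voice 2=D4 -> m3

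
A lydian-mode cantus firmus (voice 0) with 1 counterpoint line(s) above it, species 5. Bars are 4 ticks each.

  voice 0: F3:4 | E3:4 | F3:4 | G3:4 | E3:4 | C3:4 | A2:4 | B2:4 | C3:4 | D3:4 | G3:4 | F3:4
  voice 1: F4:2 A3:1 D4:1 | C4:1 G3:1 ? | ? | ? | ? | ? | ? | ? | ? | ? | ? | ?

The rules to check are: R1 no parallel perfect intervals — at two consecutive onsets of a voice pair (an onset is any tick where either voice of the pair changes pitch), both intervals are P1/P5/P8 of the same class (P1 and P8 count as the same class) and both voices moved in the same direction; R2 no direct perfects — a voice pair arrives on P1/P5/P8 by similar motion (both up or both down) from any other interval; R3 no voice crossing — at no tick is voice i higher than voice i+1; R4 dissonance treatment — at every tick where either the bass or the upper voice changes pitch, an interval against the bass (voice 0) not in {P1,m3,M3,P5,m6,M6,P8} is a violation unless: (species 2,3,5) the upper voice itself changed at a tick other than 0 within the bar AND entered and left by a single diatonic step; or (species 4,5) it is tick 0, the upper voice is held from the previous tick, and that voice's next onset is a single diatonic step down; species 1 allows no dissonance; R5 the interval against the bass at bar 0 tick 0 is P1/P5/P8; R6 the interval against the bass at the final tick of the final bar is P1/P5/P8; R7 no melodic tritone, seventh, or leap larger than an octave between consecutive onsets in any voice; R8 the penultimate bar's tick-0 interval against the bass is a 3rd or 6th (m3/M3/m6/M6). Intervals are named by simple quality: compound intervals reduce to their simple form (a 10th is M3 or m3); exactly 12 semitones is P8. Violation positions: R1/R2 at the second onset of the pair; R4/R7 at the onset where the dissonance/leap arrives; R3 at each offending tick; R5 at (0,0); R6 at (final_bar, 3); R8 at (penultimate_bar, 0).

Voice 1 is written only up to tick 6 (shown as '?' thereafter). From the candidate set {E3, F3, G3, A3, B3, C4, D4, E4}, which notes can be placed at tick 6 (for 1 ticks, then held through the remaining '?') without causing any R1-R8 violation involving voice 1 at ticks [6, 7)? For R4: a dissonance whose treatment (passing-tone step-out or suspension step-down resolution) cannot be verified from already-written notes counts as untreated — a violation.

E3: legal
F3: violates R4
G3: legal
A3: violates R4
B3: legal
C4: legal
D4: violates R4
E4: legal

{B3, C4, E3, E4, G3}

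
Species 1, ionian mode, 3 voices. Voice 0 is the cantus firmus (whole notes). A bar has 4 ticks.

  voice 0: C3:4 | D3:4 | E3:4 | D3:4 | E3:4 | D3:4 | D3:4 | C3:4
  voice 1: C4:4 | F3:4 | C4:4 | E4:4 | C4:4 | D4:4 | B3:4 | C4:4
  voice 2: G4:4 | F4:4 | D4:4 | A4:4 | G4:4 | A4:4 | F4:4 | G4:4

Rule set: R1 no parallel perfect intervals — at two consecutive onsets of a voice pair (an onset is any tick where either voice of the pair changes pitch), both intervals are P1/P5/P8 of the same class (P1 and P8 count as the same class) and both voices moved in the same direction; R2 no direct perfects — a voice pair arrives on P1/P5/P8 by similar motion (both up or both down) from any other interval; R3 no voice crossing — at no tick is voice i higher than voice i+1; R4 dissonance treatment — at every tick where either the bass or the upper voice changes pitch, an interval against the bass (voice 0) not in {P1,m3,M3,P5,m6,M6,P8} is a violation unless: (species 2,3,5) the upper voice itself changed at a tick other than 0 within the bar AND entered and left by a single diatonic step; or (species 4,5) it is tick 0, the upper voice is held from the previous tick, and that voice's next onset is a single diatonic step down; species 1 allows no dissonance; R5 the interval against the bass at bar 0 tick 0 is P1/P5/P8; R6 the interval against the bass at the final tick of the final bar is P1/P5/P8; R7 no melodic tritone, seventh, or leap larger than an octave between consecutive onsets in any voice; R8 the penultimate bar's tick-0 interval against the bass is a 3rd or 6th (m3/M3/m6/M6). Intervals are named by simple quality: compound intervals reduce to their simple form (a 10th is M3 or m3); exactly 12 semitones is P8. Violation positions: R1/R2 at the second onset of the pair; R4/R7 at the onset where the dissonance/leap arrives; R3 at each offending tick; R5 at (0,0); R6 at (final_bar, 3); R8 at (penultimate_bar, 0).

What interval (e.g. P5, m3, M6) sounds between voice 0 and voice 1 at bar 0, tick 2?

voice 0=C3 voice 1=C4 -> P8

P8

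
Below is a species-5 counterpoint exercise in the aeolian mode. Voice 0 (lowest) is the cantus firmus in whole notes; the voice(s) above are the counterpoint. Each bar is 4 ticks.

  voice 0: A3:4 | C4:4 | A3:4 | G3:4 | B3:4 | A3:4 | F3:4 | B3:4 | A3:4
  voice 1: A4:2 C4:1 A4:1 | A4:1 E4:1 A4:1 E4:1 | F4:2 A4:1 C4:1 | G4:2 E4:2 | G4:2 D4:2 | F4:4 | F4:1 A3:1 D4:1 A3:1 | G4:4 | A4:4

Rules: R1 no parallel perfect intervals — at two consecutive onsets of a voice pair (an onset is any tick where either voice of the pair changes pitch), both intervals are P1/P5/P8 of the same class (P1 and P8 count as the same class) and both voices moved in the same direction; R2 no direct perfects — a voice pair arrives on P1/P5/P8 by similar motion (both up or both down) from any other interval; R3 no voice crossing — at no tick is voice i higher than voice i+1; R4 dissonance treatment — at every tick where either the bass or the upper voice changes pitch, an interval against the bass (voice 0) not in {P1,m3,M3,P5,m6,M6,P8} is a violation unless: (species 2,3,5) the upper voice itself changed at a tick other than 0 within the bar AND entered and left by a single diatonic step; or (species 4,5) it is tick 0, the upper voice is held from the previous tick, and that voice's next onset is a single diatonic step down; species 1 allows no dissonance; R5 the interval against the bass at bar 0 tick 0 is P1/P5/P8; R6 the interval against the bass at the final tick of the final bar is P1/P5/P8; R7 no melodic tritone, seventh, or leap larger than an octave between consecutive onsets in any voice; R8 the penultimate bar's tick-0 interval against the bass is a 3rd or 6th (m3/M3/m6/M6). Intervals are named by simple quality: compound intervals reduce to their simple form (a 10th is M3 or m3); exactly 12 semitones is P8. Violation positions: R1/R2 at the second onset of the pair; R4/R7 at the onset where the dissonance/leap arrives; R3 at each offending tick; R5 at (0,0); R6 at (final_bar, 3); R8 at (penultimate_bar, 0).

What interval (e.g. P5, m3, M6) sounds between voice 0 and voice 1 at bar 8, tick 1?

voice 0=A3 voice 1=A4 -> P8

P8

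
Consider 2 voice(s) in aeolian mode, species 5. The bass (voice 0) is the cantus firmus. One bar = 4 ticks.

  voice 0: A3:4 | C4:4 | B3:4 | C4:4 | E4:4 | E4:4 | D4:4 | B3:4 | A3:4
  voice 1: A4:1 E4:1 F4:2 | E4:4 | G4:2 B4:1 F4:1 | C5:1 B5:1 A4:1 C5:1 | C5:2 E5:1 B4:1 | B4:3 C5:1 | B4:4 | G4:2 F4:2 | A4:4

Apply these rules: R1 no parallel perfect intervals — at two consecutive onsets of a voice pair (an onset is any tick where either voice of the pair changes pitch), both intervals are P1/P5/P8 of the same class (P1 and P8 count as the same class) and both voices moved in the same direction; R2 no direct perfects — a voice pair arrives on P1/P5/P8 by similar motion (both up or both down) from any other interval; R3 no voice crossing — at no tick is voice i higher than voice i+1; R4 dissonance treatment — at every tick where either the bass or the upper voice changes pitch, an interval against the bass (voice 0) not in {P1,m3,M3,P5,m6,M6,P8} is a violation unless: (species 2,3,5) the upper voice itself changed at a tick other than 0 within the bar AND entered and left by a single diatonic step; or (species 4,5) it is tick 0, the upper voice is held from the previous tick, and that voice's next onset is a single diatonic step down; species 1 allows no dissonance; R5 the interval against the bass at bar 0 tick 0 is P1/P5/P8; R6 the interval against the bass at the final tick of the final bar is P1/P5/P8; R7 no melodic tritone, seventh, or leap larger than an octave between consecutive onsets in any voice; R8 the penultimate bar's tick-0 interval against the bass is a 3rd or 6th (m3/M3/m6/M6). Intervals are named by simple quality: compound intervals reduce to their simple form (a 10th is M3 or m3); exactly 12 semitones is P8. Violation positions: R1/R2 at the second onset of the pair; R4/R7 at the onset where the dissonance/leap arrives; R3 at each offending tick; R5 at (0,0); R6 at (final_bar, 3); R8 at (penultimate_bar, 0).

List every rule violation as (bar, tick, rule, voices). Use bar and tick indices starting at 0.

(2, 3, R4, (0, 1))
(2, 3, R7, (1,))
(3, 0, R2, (0, 1))
(3, 1, R4, (0, 1))
(3, 1, R7, (1,))
(3, 2, R7, (1,))
(7, 2, R4, (0, 1))

bar 0: v0=A3 v1=A4 downbeat P8
bar 1: v0=C4 v1=E4 downbeat M3
bar 2: v0=B3 v1=G4 downbeat m6
bar 3: v0=C4 v1=C5 downbeat P8
bar 4: v0=E4 v1=C5 downbeat m6
bar 5: v0=E4 v1=B4 downbeat P5
bar 6: v0=D4 v1=B4 downbeat M6
bar 7: v0=B3 v1=G4 downbeat m6
bar 8: v0=A3 v1=A4 downbeat P8
  -> R4 @ bar 2 tick 3 v(0, 1): B3/F4 TT untreated
  -> R7 @ bar 2 tick 3 v(1,): B4->F4 leap 6st
  -> R2 @ bar 3 tick 0 v(0, 1): B3/F4 TT -> C4/C5 P8 similar
  -> R4 @ bar 3 tick 1 v(0, 1): C4/B5 M7 untreated
  -> R7 @ bar 3 tick 1 v(1,): C5->B5 leap 11st
  -> R7 @ bar 3 tick 2 v(1,): B5->A4 leap 14st
  -> R4 @ bar 7 tick 2 v(0, 1): B3/F4 TT untreated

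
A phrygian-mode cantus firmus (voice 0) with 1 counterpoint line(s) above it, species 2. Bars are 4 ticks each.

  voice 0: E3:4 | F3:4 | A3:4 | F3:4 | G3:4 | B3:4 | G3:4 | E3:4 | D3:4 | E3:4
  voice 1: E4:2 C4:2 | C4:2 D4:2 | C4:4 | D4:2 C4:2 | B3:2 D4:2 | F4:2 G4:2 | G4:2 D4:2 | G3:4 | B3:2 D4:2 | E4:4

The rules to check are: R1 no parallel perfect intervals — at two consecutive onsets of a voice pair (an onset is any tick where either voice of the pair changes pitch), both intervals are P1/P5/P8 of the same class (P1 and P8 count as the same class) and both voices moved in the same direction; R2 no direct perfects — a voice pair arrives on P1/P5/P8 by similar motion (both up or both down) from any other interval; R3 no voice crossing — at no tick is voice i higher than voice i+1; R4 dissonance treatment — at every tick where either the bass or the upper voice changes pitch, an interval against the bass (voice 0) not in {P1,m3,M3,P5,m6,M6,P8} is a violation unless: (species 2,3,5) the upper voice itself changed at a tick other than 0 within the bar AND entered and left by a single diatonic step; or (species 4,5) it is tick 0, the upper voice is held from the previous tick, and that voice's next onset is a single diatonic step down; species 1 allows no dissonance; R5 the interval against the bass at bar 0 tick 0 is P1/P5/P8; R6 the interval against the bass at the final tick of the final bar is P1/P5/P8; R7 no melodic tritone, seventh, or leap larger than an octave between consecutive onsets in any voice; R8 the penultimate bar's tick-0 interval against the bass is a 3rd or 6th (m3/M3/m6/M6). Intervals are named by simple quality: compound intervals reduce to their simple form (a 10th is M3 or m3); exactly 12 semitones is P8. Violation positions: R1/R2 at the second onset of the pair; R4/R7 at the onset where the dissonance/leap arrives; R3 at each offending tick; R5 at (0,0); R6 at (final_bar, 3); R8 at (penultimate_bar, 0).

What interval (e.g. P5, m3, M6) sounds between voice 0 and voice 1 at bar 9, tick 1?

P8

voice 0=E3 voice 1=E4 -> P8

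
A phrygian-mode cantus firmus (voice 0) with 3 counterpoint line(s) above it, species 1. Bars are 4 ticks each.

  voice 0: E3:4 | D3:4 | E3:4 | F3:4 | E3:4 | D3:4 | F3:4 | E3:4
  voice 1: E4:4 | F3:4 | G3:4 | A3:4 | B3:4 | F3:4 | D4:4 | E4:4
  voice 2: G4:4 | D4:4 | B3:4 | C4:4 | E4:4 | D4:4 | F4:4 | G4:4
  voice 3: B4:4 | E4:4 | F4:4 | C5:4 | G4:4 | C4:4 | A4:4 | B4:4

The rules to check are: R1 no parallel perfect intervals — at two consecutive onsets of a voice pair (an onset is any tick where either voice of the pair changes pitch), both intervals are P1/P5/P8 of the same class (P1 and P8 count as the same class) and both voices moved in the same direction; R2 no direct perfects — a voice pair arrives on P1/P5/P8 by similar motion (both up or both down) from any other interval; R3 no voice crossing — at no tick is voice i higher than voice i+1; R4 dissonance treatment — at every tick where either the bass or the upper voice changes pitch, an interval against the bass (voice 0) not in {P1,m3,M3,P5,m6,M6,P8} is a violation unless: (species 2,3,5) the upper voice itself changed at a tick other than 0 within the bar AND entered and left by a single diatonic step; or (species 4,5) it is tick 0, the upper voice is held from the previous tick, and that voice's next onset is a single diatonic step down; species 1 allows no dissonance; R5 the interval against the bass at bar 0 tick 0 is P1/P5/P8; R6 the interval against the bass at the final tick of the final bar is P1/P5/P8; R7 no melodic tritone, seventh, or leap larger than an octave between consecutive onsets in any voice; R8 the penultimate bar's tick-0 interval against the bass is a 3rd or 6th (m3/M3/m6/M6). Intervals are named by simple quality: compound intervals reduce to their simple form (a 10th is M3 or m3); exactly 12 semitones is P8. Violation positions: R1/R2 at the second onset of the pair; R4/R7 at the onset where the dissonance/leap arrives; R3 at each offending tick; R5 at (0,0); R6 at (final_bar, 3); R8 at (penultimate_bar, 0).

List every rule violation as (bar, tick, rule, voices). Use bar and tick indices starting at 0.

bar 0: v0=E3 v1=E4 v2=G4 v3=B4 downbeat P5
bar 1: v0=D3 v1=F3 v2=D4 v3=E4 downbeat M2
bar 2: v0=E3 v1=G3 v2=B3 v3=F4 downbeat m2
bar 3: v0=F3 v1=A3 v2=C4 v3=C5 downbeat P5
bar 4: v0=E3 v1=B3 v2=E4 v3=G4 downbeat m3
bar 5: v0=D3 v1=F3 v2=D4 v3=C4 downbeat m7
bar 6: v0=F3 v1=D4 v2=F4 v3=A4 downbeat M3
bar 7: v0=E3 v1=E4 v2=G4 v3=B4 downbeat P5
  -> R5 @ bar 0 tick 0 v(0, 2): opens on m3
  -> R2 @ bar 1 tick 0 v(0, 2): E3/G4 m3 -> D3/D4 P8 similar
  -> R4 @ bar 1 tick 0 v(0, 3): D3/E4 M2 untreated
  -> R7 @ bar 1 tick 0 v(1,): E4->F3 leap 11st
  -> R4 @ bar 2 tick 0 v(0, 3): E3/F4 m2 untreated
  -> R1 @ bar 3 tick 0 v(0, 2): E3/B3 P5 -> F3/C4 P5 similar
  -> R2 @ bar 3 tick 0 v(0, 3): E3/F4 m2 -> F3/C5 P5 similar
  -> R2 @ bar 3 tick 0 v(2, 3): B3/F4 TT -> C4/C5 P8 similar
  -> R1 @ bar 5 tick 0 v(0, 2): E3/E4 P8 -> D3/D4 P8 similar
  -> R2 @ bar 5 tick 0 v(1, 3): B3/G4 m6 -> F3/C4 P5 similar
  -> R3 @ bar 5 tick 0 v(2, 3): D4 above C4
  -> R4 @ bar 5 tick 0 v(0, 3): D3/C4 m7 untreated
  -> R7 @ bar 5 tick 0 v(1,): B3->F3 leap 6st
  -> R3 @ bar 5 tick 1 v(2, 3): D4 above C4
  -> R3 @ bar 5 tick 2 v(2, 3): D4 above C4
  -> R3 @ bar 5 tick 3 v(2, 3): D4 above C4
  -> R1 @ bar 6 tick 0 v(0, 2): D3/D4 P8 -> F3/F4 P8 similar
  -> R1 @ bar 6 tick 0 v(1, 3): F3/C4 P5 -> D4/A4 P5 similar
  -> R8 @ bar 6 tick 0 v(0, 2): penult P8 not 3rd/6th
  -> R1 @ bar 7 tick 0 v(1, 3): D4/A4 P5 -> E4/B4 P5 similar
  -> R6 @ bar 7 tick 3 v(0, 2): closes on m3

(0, 0, R5, (0, 2))
(1, 0, R2, (0, 2))
(1, 0, R4, (0, 3))
(1, 0, R7, (1,))
(2, 0, R4, (0, 3))
(3, 0, R1, (0, 2))
(3, 0, R2, (0, 3))
(3, 0, R2, (2, 3))
(5, 0, R1, (0, 2))
(5, 0, R2, (1, 3))
(5, 0, R3, (2, 3))
(5, 0, R4, (0, 3))
(5, 0, R7, (1,))
(5, 1, R3, (2, 3))
(5, 2, R3, (2, 3))
(5, 3, R3, (2, 3))
(6, 0, R1, (0, 2))
(6, 0, R1, (1, 3))
(6, 0, R8, (0, 2))
(7, 0, R1, (1, 3))
(7, 3, R6, (0, 2))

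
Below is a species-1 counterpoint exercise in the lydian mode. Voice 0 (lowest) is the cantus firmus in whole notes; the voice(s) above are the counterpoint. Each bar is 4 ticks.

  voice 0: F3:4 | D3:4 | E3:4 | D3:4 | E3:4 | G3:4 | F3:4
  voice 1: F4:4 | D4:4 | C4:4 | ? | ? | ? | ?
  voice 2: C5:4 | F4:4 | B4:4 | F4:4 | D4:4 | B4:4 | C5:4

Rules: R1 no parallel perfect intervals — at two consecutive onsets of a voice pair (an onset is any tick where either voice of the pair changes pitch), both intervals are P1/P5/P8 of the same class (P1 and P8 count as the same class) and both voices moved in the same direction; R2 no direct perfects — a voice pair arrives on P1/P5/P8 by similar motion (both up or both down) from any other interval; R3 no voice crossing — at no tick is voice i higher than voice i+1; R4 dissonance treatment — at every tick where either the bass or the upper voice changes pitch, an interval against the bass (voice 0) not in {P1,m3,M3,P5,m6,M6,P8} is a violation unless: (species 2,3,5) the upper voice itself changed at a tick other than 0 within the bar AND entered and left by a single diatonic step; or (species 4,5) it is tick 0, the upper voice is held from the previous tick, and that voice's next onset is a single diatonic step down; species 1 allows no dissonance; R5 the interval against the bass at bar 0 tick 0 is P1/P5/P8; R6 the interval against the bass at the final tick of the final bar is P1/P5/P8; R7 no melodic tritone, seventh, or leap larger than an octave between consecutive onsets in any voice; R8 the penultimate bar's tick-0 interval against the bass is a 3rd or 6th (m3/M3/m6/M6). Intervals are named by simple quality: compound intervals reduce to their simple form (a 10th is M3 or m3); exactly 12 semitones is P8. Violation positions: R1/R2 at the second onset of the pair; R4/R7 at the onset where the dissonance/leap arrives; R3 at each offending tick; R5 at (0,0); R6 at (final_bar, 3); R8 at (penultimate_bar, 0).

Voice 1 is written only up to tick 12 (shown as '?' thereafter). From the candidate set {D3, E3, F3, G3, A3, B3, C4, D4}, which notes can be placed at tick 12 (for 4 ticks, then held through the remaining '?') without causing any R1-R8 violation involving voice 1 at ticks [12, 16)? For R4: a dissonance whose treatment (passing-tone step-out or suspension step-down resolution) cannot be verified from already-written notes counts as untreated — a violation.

D3: violates R2,R7
E3: violates R4
F3: violates R2
G3: violates R4
A3: violates R2
B3: legal
C4: violates R4
D4: legal

{B3, D4}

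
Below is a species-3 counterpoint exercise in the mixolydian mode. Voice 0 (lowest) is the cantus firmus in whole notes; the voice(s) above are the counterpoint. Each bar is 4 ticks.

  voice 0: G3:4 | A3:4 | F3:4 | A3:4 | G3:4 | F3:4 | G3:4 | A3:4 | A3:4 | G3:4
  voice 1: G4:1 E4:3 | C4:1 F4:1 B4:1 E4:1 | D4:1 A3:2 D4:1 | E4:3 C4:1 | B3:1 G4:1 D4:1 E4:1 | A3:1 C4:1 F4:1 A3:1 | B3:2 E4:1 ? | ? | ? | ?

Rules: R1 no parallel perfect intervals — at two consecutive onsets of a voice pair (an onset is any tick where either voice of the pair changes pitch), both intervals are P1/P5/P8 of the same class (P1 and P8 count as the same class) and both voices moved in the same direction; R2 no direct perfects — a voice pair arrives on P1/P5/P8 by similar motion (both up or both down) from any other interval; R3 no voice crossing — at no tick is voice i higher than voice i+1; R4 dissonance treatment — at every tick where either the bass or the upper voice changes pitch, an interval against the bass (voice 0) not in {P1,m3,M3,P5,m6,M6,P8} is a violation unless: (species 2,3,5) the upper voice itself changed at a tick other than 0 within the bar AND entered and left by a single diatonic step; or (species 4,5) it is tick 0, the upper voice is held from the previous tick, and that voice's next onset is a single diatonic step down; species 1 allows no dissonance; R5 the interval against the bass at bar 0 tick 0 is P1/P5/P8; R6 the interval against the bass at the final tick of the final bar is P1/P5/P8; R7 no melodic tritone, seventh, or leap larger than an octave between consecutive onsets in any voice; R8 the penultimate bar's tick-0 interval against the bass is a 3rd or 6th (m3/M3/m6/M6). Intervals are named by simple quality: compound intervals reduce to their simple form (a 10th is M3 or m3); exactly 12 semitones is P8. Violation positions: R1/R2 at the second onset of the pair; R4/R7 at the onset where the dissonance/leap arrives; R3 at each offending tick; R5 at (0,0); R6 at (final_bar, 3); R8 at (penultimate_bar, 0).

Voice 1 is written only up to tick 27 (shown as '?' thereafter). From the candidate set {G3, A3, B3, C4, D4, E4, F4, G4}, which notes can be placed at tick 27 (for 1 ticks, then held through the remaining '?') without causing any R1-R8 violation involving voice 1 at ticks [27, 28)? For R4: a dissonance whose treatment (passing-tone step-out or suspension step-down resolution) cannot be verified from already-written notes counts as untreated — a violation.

G3: legal
A3: violates R4
B3: legal
C4: violates R4
D4: legal
E4: legal
F4: violates R4
G4: legal

{B3, D4, E4, G3, G4}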